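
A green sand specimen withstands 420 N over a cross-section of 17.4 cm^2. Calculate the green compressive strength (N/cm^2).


Formula: Compressive Strength = Force / Area
Strength = 420 N / 17.4 cm^2 = 24.1379 N/cm^2

Answer: 24.1379 N/cm^2


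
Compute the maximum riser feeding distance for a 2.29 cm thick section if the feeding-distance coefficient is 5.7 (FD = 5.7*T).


Formula: FD = 5.7 * T  (riser feeding-distance rule)
FD = 5.7 * 2.29 cm = 13.0530 cm

13.0530 cm


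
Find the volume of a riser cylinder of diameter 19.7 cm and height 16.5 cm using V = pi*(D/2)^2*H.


Formula: V = pi * (D/2)^2 * H  (cylinder volume)
Radius = D/2 = 19.7/2 = 9.85 cm
V = pi * 9.85^2 * 16.5 = 5029.2854 cm^3

Final answer: 5029.2854 cm^3


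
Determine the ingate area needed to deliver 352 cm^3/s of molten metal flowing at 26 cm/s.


Formula: A_ingate = Q / v  (continuity equation)
A = 352 cm^3/s / 26 cm/s = 13.5385 cm^2

13.5385 cm^2


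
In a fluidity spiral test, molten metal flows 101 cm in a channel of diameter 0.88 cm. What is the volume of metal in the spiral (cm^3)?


Formula: V = pi * (d/2)^2 * L  (cylinder volume)
Radius = 0.88/2 = 0.44 cm
V = pi * 0.44^2 * 101 = 61.4294 cm^3


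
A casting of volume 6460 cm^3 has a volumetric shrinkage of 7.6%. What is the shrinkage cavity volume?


Formula: V_shrink = V_casting * shrinkage_pct / 100
V_shrink = 6460 cm^3 * 7.6 / 100 = 490.9600 cm^3

490.9600 cm^3


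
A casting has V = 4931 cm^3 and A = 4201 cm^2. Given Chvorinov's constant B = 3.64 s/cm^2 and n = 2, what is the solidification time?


Formula: t_s = B * (V/A)^n  (Chvorinov's rule, n=2)
Modulus M = V/A = 4931/4201 = 1.173768 cm
M^2 = 1.173768^2 = 1.377731 cm^2
t_s = 3.64 * 1.377731 = 5.0149 s

Final answer: 5.0149 s


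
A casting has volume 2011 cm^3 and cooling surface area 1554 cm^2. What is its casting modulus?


Formula: Casting Modulus M = V / A
M = 2011 cm^3 / 1554 cm^2 = 1.2941 cm

1.2941 cm


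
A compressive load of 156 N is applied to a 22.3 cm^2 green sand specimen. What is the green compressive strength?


Formula: Compressive Strength = Force / Area
Strength = 156 N / 22.3 cm^2 = 6.9955 N/cm^2


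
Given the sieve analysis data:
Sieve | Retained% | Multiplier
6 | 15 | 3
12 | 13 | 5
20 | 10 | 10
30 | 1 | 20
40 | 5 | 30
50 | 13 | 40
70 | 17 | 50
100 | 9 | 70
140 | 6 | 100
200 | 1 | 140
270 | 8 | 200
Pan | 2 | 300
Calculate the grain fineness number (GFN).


Formula: GFN = sum(pct * multiplier) / sum(pct)
sum(pct * multiplier) = 5320
sum(pct) = 100
GFN = 5320 / 100 = 53.20

53.20


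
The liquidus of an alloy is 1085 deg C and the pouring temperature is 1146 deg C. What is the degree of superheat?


Formula: Superheat = T_pour - T_melt
Superheat = 1146 - 1085 = 61 deg C


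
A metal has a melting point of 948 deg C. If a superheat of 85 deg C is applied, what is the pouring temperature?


Formula: T_pour = T_melt + Superheat
T_pour = 948 + 85 = 1033 deg C

Final answer: 1033 deg C


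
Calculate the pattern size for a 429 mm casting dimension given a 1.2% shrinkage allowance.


Formula: L_pattern = L_casting * (1 + shrinkage_rate/100)
Shrinkage factor = 1 + 1.2/100 = 1.012
L_pattern = 429 mm * 1.012 = 434.1480 mm

Answer: 434.1480 mm


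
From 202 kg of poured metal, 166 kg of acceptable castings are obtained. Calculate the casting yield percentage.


Formula: Casting Yield = (W_good / W_total) * 100
Yield = (166 kg / 202 kg) * 100 = 82.1782%

82.1782%


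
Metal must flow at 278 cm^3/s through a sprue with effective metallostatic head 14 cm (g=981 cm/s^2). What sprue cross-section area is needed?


Formula: v = sqrt(2*g*h), A = Q/v
Velocity: v = sqrt(2 * 981 * 14) = sqrt(27468) = 165.7347 cm/s
Sprue area: A = Q / v = 278 / 165.7347 = 1.6774 cm^2

1.6774 cm^2


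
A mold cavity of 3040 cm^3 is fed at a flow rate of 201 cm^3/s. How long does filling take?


Formula: t_fill = V_mold / Q_flow
t = 3040 cm^3 / 201 cm^3/s = 15.1244 s


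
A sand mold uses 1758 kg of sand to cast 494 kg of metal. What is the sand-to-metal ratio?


Formula: Sand-to-Metal Ratio = W_sand / W_metal
Ratio = 1758 kg / 494 kg = 3.5587

3.5587


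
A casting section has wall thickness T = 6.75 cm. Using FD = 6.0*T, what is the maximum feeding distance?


Formula: FD = 6.0 * T  (riser feeding-distance rule)
FD = 6.0 * 6.75 cm = 40.5000 cm

Final answer: 40.5000 cm


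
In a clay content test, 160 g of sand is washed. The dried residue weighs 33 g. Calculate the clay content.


Formula: Clay% = (W_total - W_washed) / W_total * 100
Clay mass = 160 - 33 = 127 g
Clay% = 127 / 160 * 100 = 79.3750%


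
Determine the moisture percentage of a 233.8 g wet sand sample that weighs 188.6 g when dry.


Formula: MC = (W_wet - W_dry) / W_wet * 100
Water mass = 233.8 - 188.6 = 45.2 g
MC = 45.2 / 233.8 * 100 = 19.3328%

19.3328%


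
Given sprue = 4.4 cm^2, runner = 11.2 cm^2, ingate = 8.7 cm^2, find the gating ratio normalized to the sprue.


Sprue:Runner:Ingate = 1 : 11.2/4.4 : 8.7/4.4 = 1:2.55:1.98


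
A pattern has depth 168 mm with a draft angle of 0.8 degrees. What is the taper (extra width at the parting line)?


Formula: taper = depth * tan(draft_angle)
tan(0.8 deg) = 0.0139635
taper = 168 mm * 0.0139635 = 2.3459 mm


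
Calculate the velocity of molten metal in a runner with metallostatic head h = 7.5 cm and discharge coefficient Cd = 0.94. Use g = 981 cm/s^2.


Formula: v = Cd * sqrt(2 * g * h)  (Torricelli with discharge coefficient)
2*g*h = 2 * 981 * 7.5 = 14715.0 cm^2/s^2
sqrt(14715.0) = 121.30540 cm/s
v = 0.94 * 121.30540 = 114.0271 cm/s


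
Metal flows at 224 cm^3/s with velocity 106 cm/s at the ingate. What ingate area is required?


Formula: A_ingate = Q / v  (continuity equation)
A = 224 cm^3/s / 106 cm/s = 2.1132 cm^2


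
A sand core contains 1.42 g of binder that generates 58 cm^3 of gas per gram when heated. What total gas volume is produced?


Formula: V_gas = W_binder * gas_evolution_rate
V = 1.42 g * 58 cm^3/g = 82.3600 cm^3

Final answer: 82.3600 cm^3


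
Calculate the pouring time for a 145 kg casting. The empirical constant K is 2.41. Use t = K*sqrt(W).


Formula: t = K * sqrt(W)
sqrt(W) = sqrt(145) = 12.04159
t = 2.41 * 12.04159 = 29.0202 s

29.0202 s


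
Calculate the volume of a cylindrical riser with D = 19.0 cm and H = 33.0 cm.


Formula: V = pi * (D/2)^2 * H  (cylinder volume)
Radius = D/2 = 19.0/2 = 9.5 cm
V = pi * 9.5^2 * 33.0 = 9356.4483 cm^3

9356.4483 cm^3


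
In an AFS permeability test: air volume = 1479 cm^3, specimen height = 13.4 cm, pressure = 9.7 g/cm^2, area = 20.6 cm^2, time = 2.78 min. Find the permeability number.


Formula: Permeability Number P = (V * H) / (p * A * t)
Numerator: V * H = 1479 * 13.4 = 19818.6
Denominator: p * A * t = 9.7 * 20.6 * 2.78 = 555.4996
P = 19818.6 / 555.4996 = 35.6771

Answer: 35.6771


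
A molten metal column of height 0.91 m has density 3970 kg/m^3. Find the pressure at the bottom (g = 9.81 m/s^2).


Formula: P = rho * g * h
rho * g = 3970 * 9.81 = 38945.7 N/m^3
P = 38945.7 * 0.91 = 35440.5870 Pa


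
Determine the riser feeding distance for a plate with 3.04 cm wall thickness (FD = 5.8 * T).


Formula: FD = 5.8 * T  (riser feeding-distance rule)
FD = 5.8 * 3.04 cm = 17.6320 cm

17.6320 cm


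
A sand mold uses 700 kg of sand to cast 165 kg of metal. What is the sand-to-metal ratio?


Formula: Sand-to-Metal Ratio = W_sand / W_metal
Ratio = 700 kg / 165 kg = 4.2424

Answer: 4.2424


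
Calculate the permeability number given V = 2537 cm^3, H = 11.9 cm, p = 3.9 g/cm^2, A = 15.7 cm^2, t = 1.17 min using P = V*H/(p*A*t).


Formula: Permeability Number P = (V * H) / (p * A * t)
Numerator: V * H = 2537 * 11.9 = 30190.3
Denominator: p * A * t = 3.9 * 15.7 * 1.17 = 71.6391
P = 30190.3 / 71.6391 = 421.4221

Answer: 421.4221


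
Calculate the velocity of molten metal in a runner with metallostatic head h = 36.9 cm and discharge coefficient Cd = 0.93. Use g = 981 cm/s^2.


Formula: v = Cd * sqrt(2 * g * h)  (Torricelli with discharge coefficient)
2*g*h = 2 * 981 * 36.9 = 72397.8 cm^2/s^2
sqrt(72397.8) = 269.06839 cm/s
v = 0.93 * 269.06839 = 250.2336 cm/s

Final answer: 250.2336 cm/s


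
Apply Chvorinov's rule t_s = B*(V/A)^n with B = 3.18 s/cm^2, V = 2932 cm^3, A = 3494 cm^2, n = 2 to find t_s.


Formula: t_s = B * (V/A)^n  (Chvorinov's rule, n=2)
Modulus M = V/A = 2932/3494 = 0.839153 cm
M^2 = 0.839153^2 = 0.704178 cm^2
t_s = 3.18 * 0.704178 = 2.2393 s

Final answer: 2.2393 s


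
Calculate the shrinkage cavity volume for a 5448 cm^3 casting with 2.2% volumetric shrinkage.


Formula: V_shrink = V_casting * shrinkage_pct / 100
V_shrink = 5448 cm^3 * 2.2 / 100 = 119.8560 cm^3


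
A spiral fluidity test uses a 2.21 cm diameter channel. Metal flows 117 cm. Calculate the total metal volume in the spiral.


Formula: V = pi * (d/2)^2 * L  (cylinder volume)
Radius = 2.21/2 = 1.105 cm
V = pi * 1.105^2 * 117 = 448.8077 cm^3

Final answer: 448.8077 cm^3


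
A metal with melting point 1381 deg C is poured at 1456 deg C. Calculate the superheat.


Formula: Superheat = T_pour - T_melt
Superheat = 1456 - 1381 = 75 deg C

Final answer: 75 deg C


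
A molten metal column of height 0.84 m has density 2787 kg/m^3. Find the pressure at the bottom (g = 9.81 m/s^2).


Formula: P = rho * g * h
rho * g = 2787 * 9.81 = 27340.47 N/m^3
P = 27340.47 * 0.84 = 22965.9948 Pa


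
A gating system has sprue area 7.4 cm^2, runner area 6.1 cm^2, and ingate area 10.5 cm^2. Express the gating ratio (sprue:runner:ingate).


Sprue:Runner:Ingate = 1 : 6.1/7.4 : 10.5/7.4 = 1:0.82:1.42

Answer: 1:0.82:1.42


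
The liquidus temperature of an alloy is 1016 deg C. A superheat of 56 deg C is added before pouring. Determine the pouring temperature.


Formula: T_pour = T_melt + Superheat
T_pour = 1016 + 56 = 1072 deg C

Final answer: 1072 deg C


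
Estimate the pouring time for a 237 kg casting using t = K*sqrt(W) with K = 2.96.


Formula: t = K * sqrt(W)
sqrt(W) = sqrt(237) = 15.39480
t = 2.96 * 15.39480 = 45.5686 s

Answer: 45.5686 s


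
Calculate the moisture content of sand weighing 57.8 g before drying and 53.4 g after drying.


Formula: MC = (W_wet - W_dry) / W_wet * 100
Water mass = 57.8 - 53.4 = 4.4 g
MC = 4.4 / 57.8 * 100 = 7.6125%

7.6125%


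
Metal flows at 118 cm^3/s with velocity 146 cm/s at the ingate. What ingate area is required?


Formula: A_ingate = Q / v  (continuity equation)
A = 118 cm^3/s / 146 cm/s = 0.8082 cm^2


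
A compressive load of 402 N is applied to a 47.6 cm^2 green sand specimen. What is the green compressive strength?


Formula: Compressive Strength = Force / Area
Strength = 402 N / 47.6 cm^2 = 8.4454 N/cm^2

8.4454 N/cm^2


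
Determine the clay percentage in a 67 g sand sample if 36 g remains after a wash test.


Formula: Clay% = (W_total - W_washed) / W_total * 100
Clay mass = 67 - 36 = 31 g
Clay% = 31 / 67 * 100 = 46.2687%

Final answer: 46.2687%


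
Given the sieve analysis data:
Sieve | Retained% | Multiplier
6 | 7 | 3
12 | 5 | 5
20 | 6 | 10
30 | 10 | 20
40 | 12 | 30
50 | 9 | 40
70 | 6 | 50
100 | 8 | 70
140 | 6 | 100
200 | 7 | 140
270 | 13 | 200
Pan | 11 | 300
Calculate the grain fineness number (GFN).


Formula: GFN = sum(pct * multiplier) / sum(pct)
sum(pct * multiplier) = 9366
sum(pct) = 100
GFN = 9366 / 100 = 93.66

Final answer: 93.66


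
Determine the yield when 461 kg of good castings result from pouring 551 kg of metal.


Formula: Casting Yield = (W_good / W_total) * 100
Yield = (461 kg / 551 kg) * 100 = 83.6661%

Answer: 83.6661%


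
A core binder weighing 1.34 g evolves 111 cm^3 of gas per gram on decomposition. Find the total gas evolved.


Formula: V_gas = W_binder * gas_evolution_rate
V = 1.34 g * 111 cm^3/g = 148.7400 cm^3

Answer: 148.7400 cm^3


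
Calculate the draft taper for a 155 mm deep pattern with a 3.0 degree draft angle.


Formula: taper = depth * tan(draft_angle)
tan(3.0 deg) = 0.0524078
taper = 155 mm * 0.0524078 = 8.1232 mm


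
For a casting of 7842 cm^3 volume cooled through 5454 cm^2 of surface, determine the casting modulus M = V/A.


Formula: Casting Modulus M = V / A
M = 7842 cm^3 / 5454 cm^2 = 1.4378 cm

Answer: 1.4378 cm


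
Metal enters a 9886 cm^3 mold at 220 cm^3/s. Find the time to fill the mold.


Formula: t_fill = V_mold / Q_flow
t = 9886 cm^3 / 220 cm^3/s = 44.9364 s


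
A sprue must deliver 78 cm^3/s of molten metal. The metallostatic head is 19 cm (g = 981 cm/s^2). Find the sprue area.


Formula: v = sqrt(2*g*h), A = Q/v
Velocity: v = sqrt(2 * 981 * 19) = sqrt(37278) = 193.0751 cm/s
Sprue area: A = Q / v = 78 / 193.0751 = 0.4040 cm^2


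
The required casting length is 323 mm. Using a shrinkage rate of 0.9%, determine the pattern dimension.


Formula: L_pattern = L_casting * (1 + shrinkage_rate/100)
Shrinkage factor = 1 + 0.9/100 = 1.009
L_pattern = 323 mm * 1.009 = 325.9070 mm


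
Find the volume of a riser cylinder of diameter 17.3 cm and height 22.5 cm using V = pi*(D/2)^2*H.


Formula: V = pi * (D/2)^2 * H  (cylinder volume)
Radius = D/2 = 17.3/2 = 8.65 cm
V = pi * 8.65^2 * 22.5 = 5288.8909 cm^3


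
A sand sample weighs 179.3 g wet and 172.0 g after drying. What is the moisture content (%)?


Formula: MC = (W_wet - W_dry) / W_wet * 100
Water mass = 179.3 - 172.0 = 7.3 g
MC = 7.3 / 179.3 * 100 = 4.0714%

4.0714%


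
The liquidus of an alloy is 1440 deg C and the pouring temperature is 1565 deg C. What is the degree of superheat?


Formula: Superheat = T_pour - T_melt
Superheat = 1565 - 1440 = 125 deg C

Final answer: 125 deg C


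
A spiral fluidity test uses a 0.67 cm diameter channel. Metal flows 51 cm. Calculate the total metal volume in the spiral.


Formula: V = pi * (d/2)^2 * L  (cylinder volume)
Radius = 0.67/2 = 0.335 cm
V = pi * 0.335^2 * 51 = 17.9808 cm^3

17.9808 cm^3


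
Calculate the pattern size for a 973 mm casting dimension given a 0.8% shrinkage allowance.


Formula: L_pattern = L_casting * (1 + shrinkage_rate/100)
Shrinkage factor = 1 + 0.8/100 = 1.008
L_pattern = 973 mm * 1.008 = 980.7840 mm


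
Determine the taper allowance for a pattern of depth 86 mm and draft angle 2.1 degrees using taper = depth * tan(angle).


Formula: taper = depth * tan(draft_angle)
tan(2.1 deg) = 0.0366683
taper = 86 mm * 0.0366683 = 3.1535 mm

Final answer: 3.1535 mm


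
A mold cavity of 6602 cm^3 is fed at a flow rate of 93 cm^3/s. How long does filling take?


Formula: t_fill = V_mold / Q_flow
t = 6602 cm^3 / 93 cm^3/s = 70.9892 s


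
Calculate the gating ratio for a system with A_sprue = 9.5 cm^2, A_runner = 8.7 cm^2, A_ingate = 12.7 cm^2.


Sprue:Runner:Ingate = 1 : 8.7/9.5 : 12.7/9.5 = 1:0.92:1.34


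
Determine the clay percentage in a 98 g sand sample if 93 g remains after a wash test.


Formula: Clay% = (W_total - W_washed) / W_total * 100
Clay mass = 98 - 93 = 5 g
Clay% = 5 / 98 * 100 = 5.1020%


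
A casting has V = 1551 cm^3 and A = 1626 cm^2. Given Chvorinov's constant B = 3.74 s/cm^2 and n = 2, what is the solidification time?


Formula: t_s = B * (V/A)^n  (Chvorinov's rule, n=2)
Modulus M = V/A = 1551/1626 = 0.953875 cm
M^2 = 0.953875^2 = 0.909878 cm^2
t_s = 3.74 * 0.909878 = 3.4029 s


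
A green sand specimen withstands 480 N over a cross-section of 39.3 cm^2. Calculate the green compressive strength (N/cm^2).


Formula: Compressive Strength = Force / Area
Strength = 480 N / 39.3 cm^2 = 12.2137 N/cm^2

Final answer: 12.2137 N/cm^2


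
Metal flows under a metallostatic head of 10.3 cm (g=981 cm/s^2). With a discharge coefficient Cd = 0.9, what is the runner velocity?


Formula: v = Cd * sqrt(2 * g * h)  (Torricelli with discharge coefficient)
2*g*h = 2 * 981 * 10.3 = 20208.6 cm^2/s^2
sqrt(20208.6) = 142.15696 cm/s
v = 0.9 * 142.15696 = 127.9413 cm/s


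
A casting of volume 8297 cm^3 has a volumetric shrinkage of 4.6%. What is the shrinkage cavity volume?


Formula: V_shrink = V_casting * shrinkage_pct / 100
V_shrink = 8297 cm^3 * 4.6 / 100 = 381.6620 cm^3


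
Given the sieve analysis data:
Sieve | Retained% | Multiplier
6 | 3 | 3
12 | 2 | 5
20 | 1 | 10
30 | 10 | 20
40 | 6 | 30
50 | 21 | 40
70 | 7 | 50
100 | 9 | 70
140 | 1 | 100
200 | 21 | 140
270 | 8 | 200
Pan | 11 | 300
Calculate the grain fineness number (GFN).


Formula: GFN = sum(pct * multiplier) / sum(pct)
sum(pct * multiplier) = 10169
sum(pct) = 100
GFN = 10169 / 100 = 101.69

101.69


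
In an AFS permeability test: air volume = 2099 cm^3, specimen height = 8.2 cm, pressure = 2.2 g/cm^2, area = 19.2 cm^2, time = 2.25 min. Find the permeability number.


Formula: Permeability Number P = (V * H) / (p * A * t)
Numerator: V * H = 2099 * 8.2 = 17211.8
Denominator: p * A * t = 2.2 * 19.2 * 2.25 = 95.04
P = 17211.8 / 95.04 = 181.1006


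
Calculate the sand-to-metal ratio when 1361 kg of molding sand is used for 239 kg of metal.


Formula: Sand-to-Metal Ratio = W_sand / W_metal
Ratio = 1361 kg / 239 kg = 5.6946

Answer: 5.6946


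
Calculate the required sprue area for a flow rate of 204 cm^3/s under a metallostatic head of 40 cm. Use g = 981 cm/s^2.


Formula: v = sqrt(2*g*h), A = Q/v
Velocity: v = sqrt(2 * 981 * 40) = sqrt(78480) = 280.1428 cm/s
Sprue area: A = Q / v = 204 / 280.1428 = 0.7282 cm^2


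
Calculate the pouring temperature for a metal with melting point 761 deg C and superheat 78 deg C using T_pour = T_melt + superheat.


Formula: T_pour = T_melt + Superheat
T_pour = 761 + 78 = 839 deg C


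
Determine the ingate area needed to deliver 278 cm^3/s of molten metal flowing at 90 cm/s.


Formula: A_ingate = Q / v  (continuity equation)
A = 278 cm^3/s / 90 cm/s = 3.0889 cm^2

Final answer: 3.0889 cm^2


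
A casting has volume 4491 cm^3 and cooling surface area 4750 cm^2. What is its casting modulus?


Formula: Casting Modulus M = V / A
M = 4491 cm^3 / 4750 cm^2 = 0.9455 cm

Answer: 0.9455 cm


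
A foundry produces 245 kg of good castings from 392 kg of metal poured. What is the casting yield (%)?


Formula: Casting Yield = (W_good / W_total) * 100
Yield = (245 kg / 392 kg) * 100 = 62.5000%

Answer: 62.5000%


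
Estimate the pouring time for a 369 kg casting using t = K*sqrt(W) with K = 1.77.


Formula: t = K * sqrt(W)
sqrt(W) = sqrt(369) = 19.20937
t = 1.77 * 19.20937 = 34.0006 s


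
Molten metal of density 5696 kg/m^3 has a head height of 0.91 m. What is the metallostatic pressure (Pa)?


Formula: P = rho * g * h
rho * g = 5696 * 9.81 = 55877.76 N/m^3
P = 55877.76 * 0.91 = 50848.7616 Pa

Answer: 50848.7616 Pa


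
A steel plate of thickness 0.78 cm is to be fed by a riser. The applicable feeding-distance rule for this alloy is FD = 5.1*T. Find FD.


Formula: FD = 5.1 * T  (riser feeding-distance rule)
FD = 5.1 * 0.78 cm = 3.9780 cm

Final answer: 3.9780 cm


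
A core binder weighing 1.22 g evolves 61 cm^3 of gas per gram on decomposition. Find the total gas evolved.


Formula: V_gas = W_binder * gas_evolution_rate
V = 1.22 g * 61 cm^3/g = 74.4200 cm^3

74.4200 cm^3


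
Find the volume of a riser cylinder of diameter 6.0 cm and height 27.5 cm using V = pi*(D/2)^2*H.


Formula: V = pi * (D/2)^2 * H  (cylinder volume)
Radius = D/2 = 6.0/2 = 3.0 cm
V = pi * 3.0^2 * 27.5 = 777.5442 cm^3

Answer: 777.5442 cm^3


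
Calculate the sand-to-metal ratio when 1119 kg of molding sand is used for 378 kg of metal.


Formula: Sand-to-Metal Ratio = W_sand / W_metal
Ratio = 1119 kg / 378 kg = 2.9603

2.9603


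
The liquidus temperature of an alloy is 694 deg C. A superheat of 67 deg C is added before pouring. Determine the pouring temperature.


Formula: T_pour = T_melt + Superheat
T_pour = 694 + 67 = 761 deg C


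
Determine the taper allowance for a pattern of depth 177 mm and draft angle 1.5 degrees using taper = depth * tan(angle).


Formula: taper = depth * tan(draft_angle)
tan(1.5 deg) = 0.0261859
taper = 177 mm * 0.0261859 = 4.6349 mm

Final answer: 4.6349 mm


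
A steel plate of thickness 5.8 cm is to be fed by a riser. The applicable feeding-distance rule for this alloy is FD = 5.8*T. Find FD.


Formula: FD = 5.8 * T  (riser feeding-distance rule)
FD = 5.8 * 5.8 cm = 33.6400 cm

Answer: 33.6400 cm


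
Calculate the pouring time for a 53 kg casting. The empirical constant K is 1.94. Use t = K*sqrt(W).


Formula: t = K * sqrt(W)
sqrt(W) = sqrt(53) = 7.28011
t = 1.94 * 7.28011 = 14.1234 s

14.1234 s


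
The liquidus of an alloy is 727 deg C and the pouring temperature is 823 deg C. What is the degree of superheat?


Formula: Superheat = T_pour - T_melt
Superheat = 823 - 727 = 96 deg C


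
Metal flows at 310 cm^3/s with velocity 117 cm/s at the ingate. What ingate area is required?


Formula: A_ingate = Q / v  (continuity equation)
A = 310 cm^3/s / 117 cm/s = 2.6496 cm^2


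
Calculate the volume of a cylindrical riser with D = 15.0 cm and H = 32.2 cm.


Formula: V = pi * (D/2)^2 * H  (cylinder volume)
Radius = D/2 = 15.0/2 = 7.5 cm
V = pi * 7.5^2 * 32.2 = 5690.2097 cm^3


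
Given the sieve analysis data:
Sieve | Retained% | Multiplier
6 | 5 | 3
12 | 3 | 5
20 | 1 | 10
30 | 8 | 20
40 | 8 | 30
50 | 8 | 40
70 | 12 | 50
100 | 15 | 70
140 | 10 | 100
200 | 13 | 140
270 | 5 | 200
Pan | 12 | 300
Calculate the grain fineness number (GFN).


Formula: GFN = sum(pct * multiplier) / sum(pct)
sum(pct * multiplier) = 9830
sum(pct) = 100
GFN = 9830 / 100 = 98.30

Answer: 98.30


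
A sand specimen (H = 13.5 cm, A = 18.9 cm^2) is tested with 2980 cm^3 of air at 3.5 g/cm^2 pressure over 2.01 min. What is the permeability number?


Formula: Permeability Number P = (V * H) / (p * A * t)
Numerator: V * H = 2980 * 13.5 = 40230.0
Denominator: p * A * t = 3.5 * 18.9 * 2.01 = 132.9615
P = 40230.0 / 132.9615 = 302.5688

Final answer: 302.5688


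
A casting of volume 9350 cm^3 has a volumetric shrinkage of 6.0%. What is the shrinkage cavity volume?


Formula: V_shrink = V_casting * shrinkage_pct / 100
V_shrink = 9350 cm^3 * 6.0 / 100 = 561.0000 cm^3

Answer: 561.0000 cm^3


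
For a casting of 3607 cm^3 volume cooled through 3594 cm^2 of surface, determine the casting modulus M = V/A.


Formula: Casting Modulus M = V / A
M = 3607 cm^3 / 3594 cm^2 = 1.0036 cm

1.0036 cm


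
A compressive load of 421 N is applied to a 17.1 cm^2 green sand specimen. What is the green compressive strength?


Formula: Compressive Strength = Force / Area
Strength = 421 N / 17.1 cm^2 = 24.6199 N/cm^2

Answer: 24.6199 N/cm^2


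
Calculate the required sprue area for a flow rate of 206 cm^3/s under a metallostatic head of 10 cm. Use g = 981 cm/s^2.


Formula: v = sqrt(2*g*h), A = Q/v
Velocity: v = sqrt(2 * 981 * 10) = sqrt(19620) = 140.0714 cm/s
Sprue area: A = Q / v = 206 / 140.0714 = 1.4707 cm^2

Answer: 1.4707 cm^2


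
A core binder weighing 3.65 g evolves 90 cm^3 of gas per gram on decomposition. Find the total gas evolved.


Formula: V_gas = W_binder * gas_evolution_rate
V = 3.65 g * 90 cm^3/g = 328.5000 cm^3

Answer: 328.5000 cm^3


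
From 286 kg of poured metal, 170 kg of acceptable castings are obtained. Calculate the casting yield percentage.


Formula: Casting Yield = (W_good / W_total) * 100
Yield = (170 kg / 286 kg) * 100 = 59.4406%


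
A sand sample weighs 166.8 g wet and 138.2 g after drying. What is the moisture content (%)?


Formula: MC = (W_wet - W_dry) / W_wet * 100
Water mass = 166.8 - 138.2 = 28.6 g
MC = 28.6 / 166.8 * 100 = 17.1463%


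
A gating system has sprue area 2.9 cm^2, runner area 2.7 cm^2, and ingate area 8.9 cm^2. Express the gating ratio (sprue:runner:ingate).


Sprue:Runner:Ingate = 1 : 2.7/2.9 : 8.9/2.9 = 1:0.93:3.07

1:0.93:3.07


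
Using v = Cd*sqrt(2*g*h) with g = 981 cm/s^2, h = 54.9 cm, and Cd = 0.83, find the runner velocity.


Formula: v = Cd * sqrt(2 * g * h)  (Torricelli with discharge coefficient)
2*g*h = 2 * 981 * 54.9 = 107713.8 cm^2/s^2
sqrt(107713.8) = 328.19781 cm/s
v = 0.83 * 328.19781 = 272.4042 cm/s

Final answer: 272.4042 cm/s


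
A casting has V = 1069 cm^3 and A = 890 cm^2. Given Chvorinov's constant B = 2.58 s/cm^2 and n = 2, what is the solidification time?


Formula: t_s = B * (V/A)^n  (Chvorinov's rule, n=2)
Modulus M = V/A = 1069/890 = 1.201124 cm
M^2 = 1.201124^2 = 1.442699 cm^2
t_s = 2.58 * 1.442699 = 3.7222 s

3.7222 s


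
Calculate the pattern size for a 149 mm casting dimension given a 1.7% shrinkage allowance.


Formula: L_pattern = L_casting * (1 + shrinkage_rate/100)
Shrinkage factor = 1 + 1.7/100 = 1.017
L_pattern = 149 mm * 1.017 = 151.5330 mm

Final answer: 151.5330 mm


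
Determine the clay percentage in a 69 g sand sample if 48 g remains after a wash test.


Formula: Clay% = (W_total - W_washed) / W_total * 100
Clay mass = 69 - 48 = 21 g
Clay% = 21 / 69 * 100 = 30.4348%


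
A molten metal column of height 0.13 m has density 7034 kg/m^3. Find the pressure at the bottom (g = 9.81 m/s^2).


Formula: P = rho * g * h
rho * g = 7034 * 9.81 = 69003.54 N/m^3
P = 69003.54 * 0.13 = 8970.4602 Pa

8970.4602 Pa


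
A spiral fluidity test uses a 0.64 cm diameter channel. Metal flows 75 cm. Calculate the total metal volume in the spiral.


Formula: V = pi * (d/2)^2 * L  (cylinder volume)
Radius = 0.64/2 = 0.32 cm
V = pi * 0.32^2 * 75 = 24.1274 cm^3

24.1274 cm^3


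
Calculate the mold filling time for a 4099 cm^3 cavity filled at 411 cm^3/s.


Formula: t_fill = V_mold / Q_flow
t = 4099 cm^3 / 411 cm^3/s = 9.9732 s

Final answer: 9.9732 s


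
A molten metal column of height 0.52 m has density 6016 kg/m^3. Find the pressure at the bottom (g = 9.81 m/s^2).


Formula: P = rho * g * h
rho * g = 6016 * 9.81 = 59016.96 N/m^3
P = 59016.96 * 0.52 = 30688.8192 Pa

Final answer: 30688.8192 Pa


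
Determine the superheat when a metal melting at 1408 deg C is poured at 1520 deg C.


Formula: Superheat = T_pour - T_melt
Superheat = 1520 - 1408 = 112 deg C

112 deg C


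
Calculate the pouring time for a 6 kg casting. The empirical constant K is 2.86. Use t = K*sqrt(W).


Formula: t = K * sqrt(W)
sqrt(W) = sqrt(6) = 2.44949
t = 2.86 * 2.44949 = 7.0055 s

7.0055 s


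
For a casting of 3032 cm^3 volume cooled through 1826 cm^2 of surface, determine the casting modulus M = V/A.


Formula: Casting Modulus M = V / A
M = 3032 cm^3 / 1826 cm^2 = 1.6605 cm


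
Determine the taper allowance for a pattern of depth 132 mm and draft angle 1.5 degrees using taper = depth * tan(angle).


Formula: taper = depth * tan(draft_angle)
tan(1.5 deg) = 0.0261859
taper = 132 mm * 0.0261859 = 3.4565 mm


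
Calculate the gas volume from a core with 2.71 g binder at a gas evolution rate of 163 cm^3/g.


Formula: V_gas = W_binder * gas_evolution_rate
V = 2.71 g * 163 cm^3/g = 441.7300 cm^3

Answer: 441.7300 cm^3


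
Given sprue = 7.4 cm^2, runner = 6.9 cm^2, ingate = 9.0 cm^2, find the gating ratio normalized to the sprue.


Sprue:Runner:Ingate = 1 : 6.9/7.4 : 9.0/7.4 = 1:0.93:1.22

1:0.93:1.22


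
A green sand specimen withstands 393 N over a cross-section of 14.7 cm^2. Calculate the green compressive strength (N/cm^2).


Formula: Compressive Strength = Force / Area
Strength = 393 N / 14.7 cm^2 = 26.7347 N/cm^2

Answer: 26.7347 N/cm^2


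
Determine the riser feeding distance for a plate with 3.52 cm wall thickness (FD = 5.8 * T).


Formula: FD = 5.8 * T  (riser feeding-distance rule)
FD = 5.8 * 3.52 cm = 20.4160 cm


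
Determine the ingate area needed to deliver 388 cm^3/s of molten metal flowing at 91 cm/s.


Formula: A_ingate = Q / v  (continuity equation)
A = 388 cm^3/s / 91 cm/s = 4.2637 cm^2

Final answer: 4.2637 cm^2


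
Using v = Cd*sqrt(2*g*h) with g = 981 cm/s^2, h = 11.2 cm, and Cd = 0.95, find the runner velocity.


Formula: v = Cd * sqrt(2 * g * h)  (Torricelli with discharge coefficient)
2*g*h = 2 * 981 * 11.2 = 21974.4 cm^2/s^2
sqrt(21974.4) = 148.23765 cm/s
v = 0.95 * 148.23765 = 140.8258 cm/s


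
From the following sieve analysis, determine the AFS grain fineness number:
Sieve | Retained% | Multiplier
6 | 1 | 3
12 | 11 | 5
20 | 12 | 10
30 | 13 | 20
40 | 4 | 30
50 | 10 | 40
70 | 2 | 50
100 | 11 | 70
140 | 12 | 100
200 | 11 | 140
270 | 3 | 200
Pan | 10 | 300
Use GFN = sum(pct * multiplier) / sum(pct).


Formula: GFN = sum(pct * multiplier) / sum(pct)
sum(pct * multiplier) = 8168
sum(pct) = 100
GFN = 8168 / 100 = 81.68

81.68


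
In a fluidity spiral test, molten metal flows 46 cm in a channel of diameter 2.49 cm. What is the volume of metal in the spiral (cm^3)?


Formula: V = pi * (d/2)^2 * L  (cylinder volume)
Radius = 2.49/2 = 1.245 cm
V = pi * 1.245^2 * 46 = 223.9992 cm^3

Answer: 223.9992 cm^3


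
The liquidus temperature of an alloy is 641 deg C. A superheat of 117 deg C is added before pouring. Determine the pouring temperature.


Formula: T_pour = T_melt + Superheat
T_pour = 641 + 117 = 758 deg C

Answer: 758 deg C


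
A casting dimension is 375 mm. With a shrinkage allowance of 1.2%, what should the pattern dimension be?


Formula: L_pattern = L_casting * (1 + shrinkage_rate/100)
Shrinkage factor = 1 + 1.2/100 = 1.012
L_pattern = 375 mm * 1.012 = 379.5000 mm

Final answer: 379.5000 mm


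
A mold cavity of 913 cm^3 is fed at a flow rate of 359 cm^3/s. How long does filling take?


Formula: t_fill = V_mold / Q_flow
t = 913 cm^3 / 359 cm^3/s = 2.5432 s

Final answer: 2.5432 s


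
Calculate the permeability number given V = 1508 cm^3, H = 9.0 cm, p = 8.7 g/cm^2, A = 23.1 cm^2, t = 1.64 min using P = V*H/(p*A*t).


Formula: Permeability Number P = (V * H) / (p * A * t)
Numerator: V * H = 1508 * 9.0 = 13572.0
Denominator: p * A * t = 8.7 * 23.1 * 1.64 = 329.5908
P = 13572.0 / 329.5908 = 41.1783

Final answer: 41.1783


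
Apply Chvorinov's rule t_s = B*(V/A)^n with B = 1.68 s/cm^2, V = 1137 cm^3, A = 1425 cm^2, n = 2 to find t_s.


Formula: t_s = B * (V/A)^n  (Chvorinov's rule, n=2)
Modulus M = V/A = 1137/1425 = 0.797895 cm
M^2 = 0.797895^2 = 0.636636 cm^2
t_s = 1.68 * 0.636636 = 1.0695 s

1.0695 s


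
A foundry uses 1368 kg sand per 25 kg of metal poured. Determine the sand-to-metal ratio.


Formula: Sand-to-Metal Ratio = W_sand / W_metal
Ratio = 1368 kg / 25 kg = 54.7200

54.7200


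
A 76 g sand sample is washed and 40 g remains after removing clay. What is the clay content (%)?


Formula: Clay% = (W_total - W_washed) / W_total * 100
Clay mass = 76 - 40 = 36 g
Clay% = 36 / 76 * 100 = 47.3684%

Final answer: 47.3684%


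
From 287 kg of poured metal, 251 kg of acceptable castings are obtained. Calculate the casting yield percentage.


Formula: Casting Yield = (W_good / W_total) * 100
Yield = (251 kg / 287 kg) * 100 = 87.4564%


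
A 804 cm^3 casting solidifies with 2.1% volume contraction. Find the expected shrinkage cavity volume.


Formula: V_shrink = V_casting * shrinkage_pct / 100
V_shrink = 804 cm^3 * 2.1 / 100 = 16.8840 cm^3

Final answer: 16.8840 cm^3


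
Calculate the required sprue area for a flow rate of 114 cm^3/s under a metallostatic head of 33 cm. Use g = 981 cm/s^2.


Formula: v = sqrt(2*g*h), A = Q/v
Velocity: v = sqrt(2 * 981 * 33) = sqrt(64746) = 254.4524 cm/s
Sprue area: A = Q / v = 114 / 254.4524 = 0.4480 cm^2


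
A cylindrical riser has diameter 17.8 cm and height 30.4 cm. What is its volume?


Formula: V = pi * (D/2)^2 * H  (cylinder volume)
Radius = D/2 = 17.8/2 = 8.9 cm
V = pi * 8.9^2 * 30.4 = 7564.9048 cm^3


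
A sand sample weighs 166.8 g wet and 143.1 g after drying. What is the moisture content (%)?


Formula: MC = (W_wet - W_dry) / W_wet * 100
Water mass = 166.8 - 143.1 = 23.7 g
MC = 23.7 / 166.8 * 100 = 14.2086%

14.2086%


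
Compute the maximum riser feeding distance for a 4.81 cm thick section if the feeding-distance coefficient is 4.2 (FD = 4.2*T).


Formula: FD = 4.2 * T  (riser feeding-distance rule)
FD = 4.2 * 4.81 cm = 20.2020 cm


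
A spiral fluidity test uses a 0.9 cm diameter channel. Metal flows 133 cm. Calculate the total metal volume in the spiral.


Formula: V = pi * (d/2)^2 * L  (cylinder volume)
Radius = 0.9/2 = 0.45 cm
V = pi * 0.45^2 * 133 = 84.6109 cm^3


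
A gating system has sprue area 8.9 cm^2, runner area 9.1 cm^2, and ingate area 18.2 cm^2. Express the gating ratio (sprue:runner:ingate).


Sprue:Runner:Ingate = 1 : 9.1/8.9 : 18.2/8.9 = 1:1.02:2.04

Answer: 1:1.02:2.04


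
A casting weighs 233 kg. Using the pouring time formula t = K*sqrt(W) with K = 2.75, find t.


Formula: t = K * sqrt(W)
sqrt(W) = sqrt(233) = 15.26434
t = 2.75 * 15.26434 = 41.9769 s

41.9769 s


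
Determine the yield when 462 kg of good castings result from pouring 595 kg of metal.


Formula: Casting Yield = (W_good / W_total) * 100
Yield = (462 kg / 595 kg) * 100 = 77.6471%

Answer: 77.6471%


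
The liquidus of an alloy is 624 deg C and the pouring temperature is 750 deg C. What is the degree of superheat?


Formula: Superheat = T_pour - T_melt
Superheat = 750 - 624 = 126 deg C

Answer: 126 deg C


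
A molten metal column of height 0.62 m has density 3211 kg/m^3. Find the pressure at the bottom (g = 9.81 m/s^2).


Formula: P = rho * g * h
rho * g = 3211 * 9.81 = 31499.91 N/m^3
P = 31499.91 * 0.62 = 19529.9442 Pa


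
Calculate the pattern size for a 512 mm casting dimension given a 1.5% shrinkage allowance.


Formula: L_pattern = L_casting * (1 + shrinkage_rate/100)
Shrinkage factor = 1 + 1.5/100 = 1.015
L_pattern = 512 mm * 1.015 = 519.6800 mm

519.6800 mm


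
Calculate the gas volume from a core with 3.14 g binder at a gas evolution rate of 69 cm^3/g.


Formula: V_gas = W_binder * gas_evolution_rate
V = 3.14 g * 69 cm^3/g = 216.6600 cm^3

216.6600 cm^3


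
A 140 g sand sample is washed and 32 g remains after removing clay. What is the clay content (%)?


Formula: Clay% = (W_total - W_washed) / W_total * 100
Clay mass = 140 - 32 = 108 g
Clay% = 108 / 140 * 100 = 77.1429%

77.1429%


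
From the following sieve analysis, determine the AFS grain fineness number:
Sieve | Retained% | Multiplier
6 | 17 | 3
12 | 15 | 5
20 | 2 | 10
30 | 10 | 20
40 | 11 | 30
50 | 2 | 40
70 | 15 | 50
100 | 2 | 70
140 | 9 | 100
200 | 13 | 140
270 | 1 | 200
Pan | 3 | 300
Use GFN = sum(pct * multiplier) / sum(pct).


Formula: GFN = sum(pct * multiplier) / sum(pct)
sum(pct * multiplier) = 5466
sum(pct) = 100
GFN = 5466 / 100 = 54.66

Answer: 54.66


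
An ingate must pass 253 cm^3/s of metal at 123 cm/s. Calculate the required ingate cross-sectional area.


Formula: A_ingate = Q / v  (continuity equation)
A = 253 cm^3/s / 123 cm/s = 2.0569 cm^2

Final answer: 2.0569 cm^2


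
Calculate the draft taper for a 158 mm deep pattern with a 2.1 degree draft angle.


Formula: taper = depth * tan(draft_angle)
tan(2.1 deg) = 0.0366683
taper = 158 mm * 0.0366683 = 5.7936 mm


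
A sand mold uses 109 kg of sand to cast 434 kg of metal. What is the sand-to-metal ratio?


Formula: Sand-to-Metal Ratio = W_sand / W_metal
Ratio = 109 kg / 434 kg = 0.2512


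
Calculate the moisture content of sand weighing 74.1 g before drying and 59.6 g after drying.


Formula: MC = (W_wet - W_dry) / W_wet * 100
Water mass = 74.1 - 59.6 = 14.5 g
MC = 14.5 / 74.1 * 100 = 19.5682%

Final answer: 19.5682%


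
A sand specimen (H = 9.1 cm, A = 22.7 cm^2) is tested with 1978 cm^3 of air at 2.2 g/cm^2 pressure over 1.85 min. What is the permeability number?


Formula: Permeability Number P = (V * H) / (p * A * t)
Numerator: V * H = 1978 * 9.1 = 17999.8
Denominator: p * A * t = 2.2 * 22.7 * 1.85 = 92.389
P = 17999.8 / 92.389 = 194.8262

Final answer: 194.8262


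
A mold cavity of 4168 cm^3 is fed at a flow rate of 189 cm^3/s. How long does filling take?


Formula: t_fill = V_mold / Q_flow
t = 4168 cm^3 / 189 cm^3/s = 22.0529 s

Answer: 22.0529 s


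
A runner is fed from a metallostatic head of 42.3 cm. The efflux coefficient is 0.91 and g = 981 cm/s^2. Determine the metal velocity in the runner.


Formula: v = Cd * sqrt(2 * g * h)  (Torricelli with discharge coefficient)
2*g*h = 2 * 981 * 42.3 = 82992.6 cm^2/s^2
sqrt(82992.6) = 288.08436 cm/s
v = 0.91 * 288.08436 = 262.1568 cm/s


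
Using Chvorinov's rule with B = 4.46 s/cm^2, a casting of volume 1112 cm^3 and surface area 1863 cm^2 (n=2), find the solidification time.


Formula: t_s = B * (V/A)^n  (Chvorinov's rule, n=2)
Modulus M = V/A = 1112/1863 = 0.596887 cm
M^2 = 0.596887^2 = 0.356274 cm^2
t_s = 4.46 * 0.356274 = 1.5890 s


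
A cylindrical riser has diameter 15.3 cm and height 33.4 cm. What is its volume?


Formula: V = pi * (D/2)^2 * H  (cylinder volume)
Radius = D/2 = 15.3/2 = 7.65 cm
V = pi * 7.65^2 * 33.4 = 6140.7188 cm^3

Answer: 6140.7188 cm^3


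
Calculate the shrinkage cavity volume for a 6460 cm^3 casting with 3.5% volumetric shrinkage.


Formula: V_shrink = V_casting * shrinkage_pct / 100
V_shrink = 6460 cm^3 * 3.5 / 100 = 226.1000 cm^3

Answer: 226.1000 cm^3


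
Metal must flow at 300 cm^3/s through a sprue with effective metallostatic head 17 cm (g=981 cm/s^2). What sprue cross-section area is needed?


Formula: v = sqrt(2*g*h), A = Q/v
Velocity: v = sqrt(2 * 981 * 17) = sqrt(33354) = 182.6308 cm/s
Sprue area: A = Q / v = 300 / 182.6308 = 1.6427 cm^2

Final answer: 1.6427 cm^2


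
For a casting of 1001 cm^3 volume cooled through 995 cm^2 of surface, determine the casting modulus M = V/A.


Formula: Casting Modulus M = V / A
M = 1001 cm^3 / 995 cm^2 = 1.0060 cm

Answer: 1.0060 cm


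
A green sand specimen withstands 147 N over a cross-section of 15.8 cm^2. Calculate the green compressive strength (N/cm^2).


Formula: Compressive Strength = Force / Area
Strength = 147 N / 15.8 cm^2 = 9.3038 N/cm^2


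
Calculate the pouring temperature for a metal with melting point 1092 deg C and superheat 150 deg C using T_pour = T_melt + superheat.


Formula: T_pour = T_melt + Superheat
T_pour = 1092 + 150 = 1242 deg C

Answer: 1242 deg C


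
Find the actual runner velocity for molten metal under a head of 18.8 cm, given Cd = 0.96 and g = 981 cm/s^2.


Formula: v = Cd * sqrt(2 * g * h)  (Torricelli with discharge coefficient)
2*g*h = 2 * 981 * 18.8 = 36885.6 cm^2/s^2
sqrt(36885.6) = 192.05624 cm/s
v = 0.96 * 192.05624 = 184.3740 cm/s

184.3740 cm/s


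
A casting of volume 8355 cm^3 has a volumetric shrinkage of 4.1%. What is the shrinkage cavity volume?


Formula: V_shrink = V_casting * shrinkage_pct / 100
V_shrink = 8355 cm^3 * 4.1 / 100 = 342.5550 cm^3

342.5550 cm^3


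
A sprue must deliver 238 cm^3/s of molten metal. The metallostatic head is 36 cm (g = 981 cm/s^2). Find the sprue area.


Formula: v = sqrt(2*g*h), A = Q/v
Velocity: v = sqrt(2 * 981 * 36) = sqrt(70632) = 265.7668 cm/s
Sprue area: A = Q / v = 238 / 265.7668 = 0.8955 cm^2

Answer: 0.8955 cm^2


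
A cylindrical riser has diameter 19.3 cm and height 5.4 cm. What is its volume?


Formula: V = pi * (D/2)^2 * H  (cylinder volume)
Radius = D/2 = 19.3/2 = 9.65 cm
V = pi * 9.65^2 * 5.4 = 1579.7860 cm^3

Final answer: 1579.7860 cm^3


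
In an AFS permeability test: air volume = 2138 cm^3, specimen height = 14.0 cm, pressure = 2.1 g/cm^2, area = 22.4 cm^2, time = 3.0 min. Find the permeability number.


Formula: Permeability Number P = (V * H) / (p * A * t)
Numerator: V * H = 2138 * 14.0 = 29932.0
Denominator: p * A * t = 2.1 * 22.4 * 3.0 = 141.12
P = 29932.0 / 141.12 = 212.1032

212.1032


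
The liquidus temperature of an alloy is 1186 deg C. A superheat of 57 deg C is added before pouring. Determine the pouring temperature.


Formula: T_pour = T_melt + Superheat
T_pour = 1186 + 57 = 1243 deg C

Answer: 1243 deg C


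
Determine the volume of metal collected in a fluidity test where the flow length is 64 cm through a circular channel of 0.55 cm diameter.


Formula: V = pi * (d/2)^2 * L  (cylinder volume)
Radius = 0.55/2 = 0.275 cm
V = pi * 0.275^2 * 64 = 15.2053 cm^3

Final answer: 15.2053 cm^3
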